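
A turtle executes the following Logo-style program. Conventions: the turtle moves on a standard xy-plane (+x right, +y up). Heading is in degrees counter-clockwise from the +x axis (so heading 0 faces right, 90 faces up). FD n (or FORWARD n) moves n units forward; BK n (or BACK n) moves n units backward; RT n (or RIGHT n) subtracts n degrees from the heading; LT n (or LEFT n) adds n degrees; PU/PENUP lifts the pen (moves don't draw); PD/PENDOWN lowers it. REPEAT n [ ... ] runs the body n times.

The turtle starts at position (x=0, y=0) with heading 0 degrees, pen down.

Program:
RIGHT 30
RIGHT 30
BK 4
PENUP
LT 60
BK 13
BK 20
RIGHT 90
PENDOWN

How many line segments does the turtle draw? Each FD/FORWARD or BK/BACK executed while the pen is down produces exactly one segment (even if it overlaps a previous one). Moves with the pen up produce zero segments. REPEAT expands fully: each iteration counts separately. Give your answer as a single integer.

Executing turtle program step by step:
Start: pos=(0,0), heading=0, pen down
RT 30: heading 0 -> 330
RT 30: heading 330 -> 300
BK 4: (0,0) -> (-2,3.464) [heading=300, draw]
PU: pen up
LT 60: heading 300 -> 0
BK 13: (-2,3.464) -> (-15,3.464) [heading=0, move]
BK 20: (-15,3.464) -> (-35,3.464) [heading=0, move]
RT 90: heading 0 -> 270
PD: pen down
Final: pos=(-35,3.464), heading=270, 1 segment(s) drawn
Segments drawn: 1

Answer: 1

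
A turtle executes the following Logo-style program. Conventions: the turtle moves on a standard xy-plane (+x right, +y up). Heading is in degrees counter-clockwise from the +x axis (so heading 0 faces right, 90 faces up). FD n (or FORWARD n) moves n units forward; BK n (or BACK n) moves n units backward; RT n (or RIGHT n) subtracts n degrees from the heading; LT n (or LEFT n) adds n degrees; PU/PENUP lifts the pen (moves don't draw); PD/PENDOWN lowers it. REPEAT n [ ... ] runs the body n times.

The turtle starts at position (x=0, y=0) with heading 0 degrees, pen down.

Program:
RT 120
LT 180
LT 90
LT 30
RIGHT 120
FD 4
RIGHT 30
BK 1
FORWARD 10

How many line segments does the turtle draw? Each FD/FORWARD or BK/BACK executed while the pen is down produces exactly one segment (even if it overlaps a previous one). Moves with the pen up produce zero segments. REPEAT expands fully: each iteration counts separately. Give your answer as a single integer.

Executing turtle program step by step:
Start: pos=(0,0), heading=0, pen down
RT 120: heading 0 -> 240
LT 180: heading 240 -> 60
LT 90: heading 60 -> 150
LT 30: heading 150 -> 180
RT 120: heading 180 -> 60
FD 4: (0,0) -> (2,3.464) [heading=60, draw]
RT 30: heading 60 -> 30
BK 1: (2,3.464) -> (1.134,2.964) [heading=30, draw]
FD 10: (1.134,2.964) -> (9.794,7.964) [heading=30, draw]
Final: pos=(9.794,7.964), heading=30, 3 segment(s) drawn
Segments drawn: 3

Answer: 3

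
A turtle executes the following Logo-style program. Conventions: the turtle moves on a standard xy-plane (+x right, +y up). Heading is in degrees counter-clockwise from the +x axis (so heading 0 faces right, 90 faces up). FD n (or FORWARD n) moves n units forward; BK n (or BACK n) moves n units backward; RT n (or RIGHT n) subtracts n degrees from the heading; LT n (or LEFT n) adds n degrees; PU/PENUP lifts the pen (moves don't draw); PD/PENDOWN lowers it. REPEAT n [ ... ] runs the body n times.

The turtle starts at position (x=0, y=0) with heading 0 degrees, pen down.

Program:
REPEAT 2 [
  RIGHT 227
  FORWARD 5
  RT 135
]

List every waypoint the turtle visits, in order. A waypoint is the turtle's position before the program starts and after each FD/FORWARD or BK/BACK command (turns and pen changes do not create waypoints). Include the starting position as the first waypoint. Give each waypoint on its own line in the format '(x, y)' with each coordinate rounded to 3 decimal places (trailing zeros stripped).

Executing turtle program step by step:
Start: pos=(0,0), heading=0, pen down
REPEAT 2 [
  -- iteration 1/2 --
  RT 227: heading 0 -> 133
  FD 5: (0,0) -> (-3.41,3.657) [heading=133, draw]
  RT 135: heading 133 -> 358
  -- iteration 2/2 --
  RT 227: heading 358 -> 131
  FD 5: (-3.41,3.657) -> (-6.69,7.43) [heading=131, draw]
  RT 135: heading 131 -> 356
]
Final: pos=(-6.69,7.43), heading=356, 2 segment(s) drawn
Waypoints (3 total):
(0, 0)
(-3.41, 3.657)
(-6.69, 7.43)

Answer: (0, 0)
(-3.41, 3.657)
(-6.69, 7.43)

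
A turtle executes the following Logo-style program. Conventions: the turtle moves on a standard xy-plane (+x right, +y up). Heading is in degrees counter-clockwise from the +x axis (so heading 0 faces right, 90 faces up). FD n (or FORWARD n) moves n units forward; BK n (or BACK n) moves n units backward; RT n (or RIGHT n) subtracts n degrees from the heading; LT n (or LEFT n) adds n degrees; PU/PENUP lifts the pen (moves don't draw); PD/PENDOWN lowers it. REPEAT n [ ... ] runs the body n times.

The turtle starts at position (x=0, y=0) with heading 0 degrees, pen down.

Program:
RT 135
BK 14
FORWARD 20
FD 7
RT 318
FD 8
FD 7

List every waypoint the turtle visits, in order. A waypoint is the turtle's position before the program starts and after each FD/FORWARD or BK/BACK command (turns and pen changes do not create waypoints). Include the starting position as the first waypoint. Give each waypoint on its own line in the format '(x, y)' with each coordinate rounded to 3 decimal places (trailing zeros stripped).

Executing turtle program step by step:
Start: pos=(0,0), heading=0, pen down
RT 135: heading 0 -> 225
BK 14: (0,0) -> (9.899,9.899) [heading=225, draw]
FD 20: (9.899,9.899) -> (-4.243,-4.243) [heading=225, draw]
FD 7: (-4.243,-4.243) -> (-9.192,-9.192) [heading=225, draw]
RT 318: heading 225 -> 267
FD 8: (-9.192,-9.192) -> (-9.611,-17.181) [heading=267, draw]
FD 7: (-9.611,-17.181) -> (-9.977,-24.172) [heading=267, draw]
Final: pos=(-9.977,-24.172), heading=267, 5 segment(s) drawn
Waypoints (6 total):
(0, 0)
(9.899, 9.899)
(-4.243, -4.243)
(-9.192, -9.192)
(-9.611, -17.181)
(-9.977, -24.172)

Answer: (0, 0)
(9.899, 9.899)
(-4.243, -4.243)
(-9.192, -9.192)
(-9.611, -17.181)
(-9.977, -24.172)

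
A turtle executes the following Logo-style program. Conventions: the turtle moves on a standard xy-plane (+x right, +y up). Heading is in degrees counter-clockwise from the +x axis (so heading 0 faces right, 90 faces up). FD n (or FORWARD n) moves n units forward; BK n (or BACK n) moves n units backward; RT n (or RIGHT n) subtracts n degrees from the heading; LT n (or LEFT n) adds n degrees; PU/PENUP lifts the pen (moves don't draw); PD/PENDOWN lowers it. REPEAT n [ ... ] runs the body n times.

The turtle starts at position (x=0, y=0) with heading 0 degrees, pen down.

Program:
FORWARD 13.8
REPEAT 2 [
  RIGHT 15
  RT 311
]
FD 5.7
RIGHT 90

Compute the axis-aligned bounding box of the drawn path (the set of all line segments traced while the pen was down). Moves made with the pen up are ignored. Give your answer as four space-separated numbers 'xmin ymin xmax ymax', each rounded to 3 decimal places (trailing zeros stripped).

Executing turtle program step by step:
Start: pos=(0,0), heading=0, pen down
FD 13.8: (0,0) -> (13.8,0) [heading=0, draw]
REPEAT 2 [
  -- iteration 1/2 --
  RT 15: heading 0 -> 345
  RT 311: heading 345 -> 34
  -- iteration 2/2 --
  RT 15: heading 34 -> 19
  RT 311: heading 19 -> 68
]
FD 5.7: (13.8,0) -> (15.935,5.285) [heading=68, draw]
RT 90: heading 68 -> 338
Final: pos=(15.935,5.285), heading=338, 2 segment(s) drawn

Segment endpoints: x in {0, 13.8, 15.935}, y in {0, 5.285}
xmin=0, ymin=0, xmax=15.935, ymax=5.285

Answer: 0 0 15.935 5.285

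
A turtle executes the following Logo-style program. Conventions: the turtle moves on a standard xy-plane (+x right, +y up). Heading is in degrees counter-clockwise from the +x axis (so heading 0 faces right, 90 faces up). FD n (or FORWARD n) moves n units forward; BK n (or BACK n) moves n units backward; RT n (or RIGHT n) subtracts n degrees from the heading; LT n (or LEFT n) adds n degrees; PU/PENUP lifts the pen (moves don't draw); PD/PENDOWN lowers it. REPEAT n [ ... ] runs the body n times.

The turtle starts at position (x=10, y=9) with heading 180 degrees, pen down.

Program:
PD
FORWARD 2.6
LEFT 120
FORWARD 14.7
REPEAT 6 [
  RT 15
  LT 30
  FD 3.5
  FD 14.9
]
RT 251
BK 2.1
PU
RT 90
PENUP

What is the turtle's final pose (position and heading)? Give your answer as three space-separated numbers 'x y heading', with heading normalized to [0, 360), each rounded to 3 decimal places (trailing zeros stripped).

Answer: 115.161 -18.119 49

Derivation:
Executing turtle program step by step:
Start: pos=(10,9), heading=180, pen down
PD: pen down
FD 2.6: (10,9) -> (7.4,9) [heading=180, draw]
LT 120: heading 180 -> 300
FD 14.7: (7.4,9) -> (14.75,-3.731) [heading=300, draw]
REPEAT 6 [
  -- iteration 1/6 --
  RT 15: heading 300 -> 285
  LT 30: heading 285 -> 315
  FD 3.5: (14.75,-3.731) -> (17.225,-6.205) [heading=315, draw]
  FD 14.9: (17.225,-6.205) -> (27.761,-16.741) [heading=315, draw]
  -- iteration 2/6 --
  RT 15: heading 315 -> 300
  LT 30: heading 300 -> 330
  FD 3.5: (27.761,-16.741) -> (30.792,-18.491) [heading=330, draw]
  FD 14.9: (30.792,-18.491) -> (43.696,-25.941) [heading=330, draw]
  -- iteration 3/6 --
  RT 15: heading 330 -> 315
  LT 30: heading 315 -> 345
  FD 3.5: (43.696,-25.941) -> (47.076,-26.847) [heading=345, draw]
  FD 14.9: (47.076,-26.847) -> (61.469,-30.704) [heading=345, draw]
  -- iteration 4/6 --
  RT 15: heading 345 -> 330
  LT 30: heading 330 -> 0
  FD 3.5: (61.469,-30.704) -> (64.969,-30.704) [heading=0, draw]
  FD 14.9: (64.969,-30.704) -> (79.869,-30.704) [heading=0, draw]
  -- iteration 5/6 --
  RT 15: heading 0 -> 345
  LT 30: heading 345 -> 15
  FD 3.5: (79.869,-30.704) -> (83.249,-29.798) [heading=15, draw]
  FD 14.9: (83.249,-29.798) -> (97.642,-25.941) [heading=15, draw]
  -- iteration 6/6 --
  RT 15: heading 15 -> 0
  LT 30: heading 0 -> 30
  FD 3.5: (97.642,-25.941) -> (100.673,-24.191) [heading=30, draw]
  FD 14.9: (100.673,-24.191) -> (113.577,-16.741) [heading=30, draw]
]
RT 251: heading 30 -> 139
BK 2.1: (113.577,-16.741) -> (115.161,-18.119) [heading=139, draw]
PU: pen up
RT 90: heading 139 -> 49
PU: pen up
Final: pos=(115.161,-18.119), heading=49, 15 segment(s) drawn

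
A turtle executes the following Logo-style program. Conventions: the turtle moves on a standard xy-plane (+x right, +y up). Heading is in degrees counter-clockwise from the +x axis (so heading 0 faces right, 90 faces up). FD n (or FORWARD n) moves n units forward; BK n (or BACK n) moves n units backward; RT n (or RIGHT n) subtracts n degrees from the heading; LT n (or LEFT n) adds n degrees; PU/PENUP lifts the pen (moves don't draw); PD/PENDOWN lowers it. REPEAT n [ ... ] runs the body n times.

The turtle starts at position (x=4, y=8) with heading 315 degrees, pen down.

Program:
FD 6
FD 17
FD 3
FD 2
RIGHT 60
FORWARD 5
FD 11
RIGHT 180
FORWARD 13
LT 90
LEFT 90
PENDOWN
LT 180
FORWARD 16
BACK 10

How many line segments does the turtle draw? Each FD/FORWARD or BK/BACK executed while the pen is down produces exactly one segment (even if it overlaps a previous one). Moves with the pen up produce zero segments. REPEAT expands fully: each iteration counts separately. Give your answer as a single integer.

Executing turtle program step by step:
Start: pos=(4,8), heading=315, pen down
FD 6: (4,8) -> (8.243,3.757) [heading=315, draw]
FD 17: (8.243,3.757) -> (20.263,-8.263) [heading=315, draw]
FD 3: (20.263,-8.263) -> (22.385,-10.385) [heading=315, draw]
FD 2: (22.385,-10.385) -> (23.799,-11.799) [heading=315, draw]
RT 60: heading 315 -> 255
FD 5: (23.799,-11.799) -> (22.505,-16.629) [heading=255, draw]
FD 11: (22.505,-16.629) -> (19.658,-27.254) [heading=255, draw]
RT 180: heading 255 -> 75
FD 13: (19.658,-27.254) -> (23.023,-14.697) [heading=75, draw]
LT 90: heading 75 -> 165
LT 90: heading 165 -> 255
PD: pen down
LT 180: heading 255 -> 75
FD 16: (23.023,-14.697) -> (27.164,0.758) [heading=75, draw]
BK 10: (27.164,0.758) -> (24.575,-8.901) [heading=75, draw]
Final: pos=(24.575,-8.901), heading=75, 9 segment(s) drawn
Segments drawn: 9

Answer: 9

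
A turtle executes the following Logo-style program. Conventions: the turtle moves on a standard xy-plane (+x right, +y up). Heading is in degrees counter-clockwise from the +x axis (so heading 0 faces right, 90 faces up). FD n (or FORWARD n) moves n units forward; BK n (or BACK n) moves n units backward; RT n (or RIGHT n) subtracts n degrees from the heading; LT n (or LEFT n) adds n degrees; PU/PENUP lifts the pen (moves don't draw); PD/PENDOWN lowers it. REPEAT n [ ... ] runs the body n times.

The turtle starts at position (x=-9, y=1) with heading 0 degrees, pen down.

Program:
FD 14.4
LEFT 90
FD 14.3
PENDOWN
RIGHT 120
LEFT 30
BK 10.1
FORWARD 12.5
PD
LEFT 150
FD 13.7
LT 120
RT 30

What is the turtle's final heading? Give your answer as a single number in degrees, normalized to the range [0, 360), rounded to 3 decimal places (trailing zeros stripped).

Answer: 240

Derivation:
Executing turtle program step by step:
Start: pos=(-9,1), heading=0, pen down
FD 14.4: (-9,1) -> (5.4,1) [heading=0, draw]
LT 90: heading 0 -> 90
FD 14.3: (5.4,1) -> (5.4,15.3) [heading=90, draw]
PD: pen down
RT 120: heading 90 -> 330
LT 30: heading 330 -> 0
BK 10.1: (5.4,15.3) -> (-4.7,15.3) [heading=0, draw]
FD 12.5: (-4.7,15.3) -> (7.8,15.3) [heading=0, draw]
PD: pen down
LT 150: heading 0 -> 150
FD 13.7: (7.8,15.3) -> (-4.065,22.15) [heading=150, draw]
LT 120: heading 150 -> 270
RT 30: heading 270 -> 240
Final: pos=(-4.065,22.15), heading=240, 5 segment(s) drawn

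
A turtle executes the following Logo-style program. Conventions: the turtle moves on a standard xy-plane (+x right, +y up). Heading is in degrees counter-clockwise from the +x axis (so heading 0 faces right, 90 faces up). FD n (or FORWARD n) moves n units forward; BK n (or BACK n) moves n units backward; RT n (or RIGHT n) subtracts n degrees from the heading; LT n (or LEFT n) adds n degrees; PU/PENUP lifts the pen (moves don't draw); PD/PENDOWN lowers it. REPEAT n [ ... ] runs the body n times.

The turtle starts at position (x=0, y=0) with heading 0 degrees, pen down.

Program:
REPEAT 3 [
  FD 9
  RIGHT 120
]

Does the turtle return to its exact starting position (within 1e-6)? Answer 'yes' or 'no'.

Answer: yes

Derivation:
Executing turtle program step by step:
Start: pos=(0,0), heading=0, pen down
REPEAT 3 [
  -- iteration 1/3 --
  FD 9: (0,0) -> (9,0) [heading=0, draw]
  RT 120: heading 0 -> 240
  -- iteration 2/3 --
  FD 9: (9,0) -> (4.5,-7.794) [heading=240, draw]
  RT 120: heading 240 -> 120
  -- iteration 3/3 --
  FD 9: (4.5,-7.794) -> (0,0) [heading=120, draw]
  RT 120: heading 120 -> 0
]
Final: pos=(0,0), heading=0, 3 segment(s) drawn

Start position: (0, 0)
Final position: (0, 0)
Distance = 0; < 1e-6 -> CLOSED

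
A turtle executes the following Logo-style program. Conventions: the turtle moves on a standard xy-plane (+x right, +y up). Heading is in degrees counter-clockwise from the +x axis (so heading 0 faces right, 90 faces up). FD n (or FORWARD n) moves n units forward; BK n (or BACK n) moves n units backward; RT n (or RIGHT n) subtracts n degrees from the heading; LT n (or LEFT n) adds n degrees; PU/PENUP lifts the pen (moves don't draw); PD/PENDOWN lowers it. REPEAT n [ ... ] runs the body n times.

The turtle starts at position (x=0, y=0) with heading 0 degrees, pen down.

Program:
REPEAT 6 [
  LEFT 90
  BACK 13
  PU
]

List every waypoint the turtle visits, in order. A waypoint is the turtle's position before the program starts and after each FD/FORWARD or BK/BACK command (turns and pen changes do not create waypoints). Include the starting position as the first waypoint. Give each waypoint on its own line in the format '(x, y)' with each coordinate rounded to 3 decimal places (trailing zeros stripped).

Answer: (0, 0)
(0, -13)
(13, -13)
(13, 0)
(0, 0)
(0, -13)
(13, -13)

Derivation:
Executing turtle program step by step:
Start: pos=(0,0), heading=0, pen down
REPEAT 6 [
  -- iteration 1/6 --
  LT 90: heading 0 -> 90
  BK 13: (0,0) -> (0,-13) [heading=90, draw]
  PU: pen up
  -- iteration 2/6 --
  LT 90: heading 90 -> 180
  BK 13: (0,-13) -> (13,-13) [heading=180, move]
  PU: pen up
  -- iteration 3/6 --
  LT 90: heading 180 -> 270
  BK 13: (13,-13) -> (13,0) [heading=270, move]
  PU: pen up
  -- iteration 4/6 --
  LT 90: heading 270 -> 0
  BK 13: (13,0) -> (0,0) [heading=0, move]
  PU: pen up
  -- iteration 5/6 --
  LT 90: heading 0 -> 90
  BK 13: (0,0) -> (0,-13) [heading=90, move]
  PU: pen up
  -- iteration 6/6 --
  LT 90: heading 90 -> 180
  BK 13: (0,-13) -> (13,-13) [heading=180, move]
  PU: pen up
]
Final: pos=(13,-13), heading=180, 1 segment(s) drawn
Waypoints (7 total):
(0, 0)
(0, -13)
(13, -13)
(13, 0)
(0, 0)
(0, -13)
(13, -13)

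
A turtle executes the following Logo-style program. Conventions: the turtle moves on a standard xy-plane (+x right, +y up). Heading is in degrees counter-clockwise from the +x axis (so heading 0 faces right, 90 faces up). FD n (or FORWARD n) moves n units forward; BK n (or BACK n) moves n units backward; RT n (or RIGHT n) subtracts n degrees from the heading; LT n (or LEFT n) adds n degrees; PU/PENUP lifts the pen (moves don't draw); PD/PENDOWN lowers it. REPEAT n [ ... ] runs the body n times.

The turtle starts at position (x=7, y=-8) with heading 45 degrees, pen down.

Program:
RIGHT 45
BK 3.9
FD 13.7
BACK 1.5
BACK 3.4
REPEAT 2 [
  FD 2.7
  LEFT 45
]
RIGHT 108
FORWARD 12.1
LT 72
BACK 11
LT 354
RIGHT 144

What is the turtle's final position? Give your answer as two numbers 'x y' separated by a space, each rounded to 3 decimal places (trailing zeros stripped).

Answer: 21.551 -18.729

Derivation:
Executing turtle program step by step:
Start: pos=(7,-8), heading=45, pen down
RT 45: heading 45 -> 0
BK 3.9: (7,-8) -> (3.1,-8) [heading=0, draw]
FD 13.7: (3.1,-8) -> (16.8,-8) [heading=0, draw]
BK 1.5: (16.8,-8) -> (15.3,-8) [heading=0, draw]
BK 3.4: (15.3,-8) -> (11.9,-8) [heading=0, draw]
REPEAT 2 [
  -- iteration 1/2 --
  FD 2.7: (11.9,-8) -> (14.6,-8) [heading=0, draw]
  LT 45: heading 0 -> 45
  -- iteration 2/2 --
  FD 2.7: (14.6,-8) -> (16.509,-6.091) [heading=45, draw]
  LT 45: heading 45 -> 90
]
RT 108: heading 90 -> 342
FD 12.1: (16.509,-6.091) -> (28.017,-9.83) [heading=342, draw]
LT 72: heading 342 -> 54
BK 11: (28.017,-9.83) -> (21.551,-18.729) [heading=54, draw]
LT 354: heading 54 -> 48
RT 144: heading 48 -> 264
Final: pos=(21.551,-18.729), heading=264, 8 segment(s) drawn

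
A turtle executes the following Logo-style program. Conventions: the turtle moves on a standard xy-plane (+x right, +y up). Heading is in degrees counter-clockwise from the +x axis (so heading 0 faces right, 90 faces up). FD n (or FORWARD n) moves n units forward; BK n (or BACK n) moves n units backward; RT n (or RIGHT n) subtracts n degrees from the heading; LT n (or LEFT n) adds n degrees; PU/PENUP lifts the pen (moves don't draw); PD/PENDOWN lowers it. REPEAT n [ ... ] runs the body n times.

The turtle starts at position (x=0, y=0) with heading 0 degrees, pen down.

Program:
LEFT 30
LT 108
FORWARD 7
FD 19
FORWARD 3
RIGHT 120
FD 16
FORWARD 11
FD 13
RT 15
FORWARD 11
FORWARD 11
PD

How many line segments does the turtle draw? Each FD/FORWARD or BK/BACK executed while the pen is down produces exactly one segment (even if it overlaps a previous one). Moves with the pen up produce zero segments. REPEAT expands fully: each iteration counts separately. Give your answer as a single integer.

Executing turtle program step by step:
Start: pos=(0,0), heading=0, pen down
LT 30: heading 0 -> 30
LT 108: heading 30 -> 138
FD 7: (0,0) -> (-5.202,4.684) [heading=138, draw]
FD 19: (-5.202,4.684) -> (-19.322,17.397) [heading=138, draw]
FD 3: (-19.322,17.397) -> (-21.551,19.405) [heading=138, draw]
RT 120: heading 138 -> 18
FD 16: (-21.551,19.405) -> (-6.334,24.349) [heading=18, draw]
FD 11: (-6.334,24.349) -> (4.127,27.748) [heading=18, draw]
FD 13: (4.127,27.748) -> (16.491,31.765) [heading=18, draw]
RT 15: heading 18 -> 3
FD 11: (16.491,31.765) -> (27.476,32.341) [heading=3, draw]
FD 11: (27.476,32.341) -> (38.461,32.917) [heading=3, draw]
PD: pen down
Final: pos=(38.461,32.917), heading=3, 8 segment(s) drawn
Segments drawn: 8

Answer: 8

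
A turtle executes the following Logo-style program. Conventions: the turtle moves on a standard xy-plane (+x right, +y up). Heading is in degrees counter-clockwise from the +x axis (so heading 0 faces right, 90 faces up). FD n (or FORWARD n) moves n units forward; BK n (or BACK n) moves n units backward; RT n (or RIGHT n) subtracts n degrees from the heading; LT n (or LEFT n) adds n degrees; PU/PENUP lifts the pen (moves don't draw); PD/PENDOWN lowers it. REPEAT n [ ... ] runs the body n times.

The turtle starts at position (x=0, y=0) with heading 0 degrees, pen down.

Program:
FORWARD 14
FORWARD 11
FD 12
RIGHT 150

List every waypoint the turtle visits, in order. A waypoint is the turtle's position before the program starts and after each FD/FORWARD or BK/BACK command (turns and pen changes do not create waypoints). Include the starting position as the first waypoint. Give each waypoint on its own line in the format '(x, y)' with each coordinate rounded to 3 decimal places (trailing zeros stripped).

Executing turtle program step by step:
Start: pos=(0,0), heading=0, pen down
FD 14: (0,0) -> (14,0) [heading=0, draw]
FD 11: (14,0) -> (25,0) [heading=0, draw]
FD 12: (25,0) -> (37,0) [heading=0, draw]
RT 150: heading 0 -> 210
Final: pos=(37,0), heading=210, 3 segment(s) drawn
Waypoints (4 total):
(0, 0)
(14, 0)
(25, 0)
(37, 0)

Answer: (0, 0)
(14, 0)
(25, 0)
(37, 0)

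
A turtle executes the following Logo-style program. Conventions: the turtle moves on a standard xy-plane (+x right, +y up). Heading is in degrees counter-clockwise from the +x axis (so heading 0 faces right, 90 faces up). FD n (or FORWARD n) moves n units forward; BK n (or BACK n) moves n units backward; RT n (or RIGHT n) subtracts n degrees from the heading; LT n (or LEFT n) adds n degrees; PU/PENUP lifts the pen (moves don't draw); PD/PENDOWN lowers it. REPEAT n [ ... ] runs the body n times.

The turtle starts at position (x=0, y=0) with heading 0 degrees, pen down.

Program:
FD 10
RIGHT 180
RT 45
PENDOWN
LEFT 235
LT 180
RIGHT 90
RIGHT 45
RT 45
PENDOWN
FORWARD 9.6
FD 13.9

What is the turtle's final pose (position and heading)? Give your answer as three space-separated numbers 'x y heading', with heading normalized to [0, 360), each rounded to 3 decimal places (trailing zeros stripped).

Executing turtle program step by step:
Start: pos=(0,0), heading=0, pen down
FD 10: (0,0) -> (10,0) [heading=0, draw]
RT 180: heading 0 -> 180
RT 45: heading 180 -> 135
PD: pen down
LT 235: heading 135 -> 10
LT 180: heading 10 -> 190
RT 90: heading 190 -> 100
RT 45: heading 100 -> 55
RT 45: heading 55 -> 10
PD: pen down
FD 9.6: (10,0) -> (19.454,1.667) [heading=10, draw]
FD 13.9: (19.454,1.667) -> (33.143,4.081) [heading=10, draw]
Final: pos=(33.143,4.081), heading=10, 3 segment(s) drawn

Answer: 33.143 4.081 10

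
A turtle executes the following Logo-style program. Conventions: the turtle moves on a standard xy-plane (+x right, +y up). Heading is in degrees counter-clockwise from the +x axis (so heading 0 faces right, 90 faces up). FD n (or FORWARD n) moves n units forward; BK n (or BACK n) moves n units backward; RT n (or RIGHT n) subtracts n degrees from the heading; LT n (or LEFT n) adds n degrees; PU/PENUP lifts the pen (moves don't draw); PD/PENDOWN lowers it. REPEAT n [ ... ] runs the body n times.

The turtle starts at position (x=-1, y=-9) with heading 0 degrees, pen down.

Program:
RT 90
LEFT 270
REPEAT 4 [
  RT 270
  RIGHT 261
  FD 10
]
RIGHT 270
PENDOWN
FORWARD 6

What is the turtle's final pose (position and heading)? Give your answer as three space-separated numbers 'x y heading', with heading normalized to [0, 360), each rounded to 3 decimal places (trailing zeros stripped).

Executing turtle program step by step:
Start: pos=(-1,-9), heading=0, pen down
RT 90: heading 0 -> 270
LT 270: heading 270 -> 180
REPEAT 4 [
  -- iteration 1/4 --
  RT 270: heading 180 -> 270
  RT 261: heading 270 -> 9
  FD 10: (-1,-9) -> (8.877,-7.436) [heading=9, draw]
  -- iteration 2/4 --
  RT 270: heading 9 -> 99
  RT 261: heading 99 -> 198
  FD 10: (8.877,-7.436) -> (-0.634,-10.526) [heading=198, draw]
  -- iteration 3/4 --
  RT 270: heading 198 -> 288
  RT 261: heading 288 -> 27
  FD 10: (-0.634,-10.526) -> (8.276,-5.986) [heading=27, draw]
  -- iteration 4/4 --
  RT 270: heading 27 -> 117
  RT 261: heading 117 -> 216
  FD 10: (8.276,-5.986) -> (0.186,-11.864) [heading=216, draw]
]
RT 270: heading 216 -> 306
PD: pen down
FD 6: (0.186,-11.864) -> (3.713,-16.718) [heading=306, draw]
Final: pos=(3.713,-16.718), heading=306, 5 segment(s) drawn

Answer: 3.713 -16.718 306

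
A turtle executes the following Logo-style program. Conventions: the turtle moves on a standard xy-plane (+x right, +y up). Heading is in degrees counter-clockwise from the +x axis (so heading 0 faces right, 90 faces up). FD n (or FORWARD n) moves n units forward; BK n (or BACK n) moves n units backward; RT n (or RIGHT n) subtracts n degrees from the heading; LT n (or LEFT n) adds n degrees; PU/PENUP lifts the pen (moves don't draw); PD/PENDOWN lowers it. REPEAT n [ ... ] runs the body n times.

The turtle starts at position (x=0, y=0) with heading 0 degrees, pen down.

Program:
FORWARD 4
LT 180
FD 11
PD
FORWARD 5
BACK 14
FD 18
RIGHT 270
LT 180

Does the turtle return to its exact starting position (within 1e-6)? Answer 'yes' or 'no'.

Executing turtle program step by step:
Start: pos=(0,0), heading=0, pen down
FD 4: (0,0) -> (4,0) [heading=0, draw]
LT 180: heading 0 -> 180
FD 11: (4,0) -> (-7,0) [heading=180, draw]
PD: pen down
FD 5: (-7,0) -> (-12,0) [heading=180, draw]
BK 14: (-12,0) -> (2,0) [heading=180, draw]
FD 18: (2,0) -> (-16,0) [heading=180, draw]
RT 270: heading 180 -> 270
LT 180: heading 270 -> 90
Final: pos=(-16,0), heading=90, 5 segment(s) drawn

Start position: (0, 0)
Final position: (-16, 0)
Distance = 16; >= 1e-6 -> NOT closed

Answer: no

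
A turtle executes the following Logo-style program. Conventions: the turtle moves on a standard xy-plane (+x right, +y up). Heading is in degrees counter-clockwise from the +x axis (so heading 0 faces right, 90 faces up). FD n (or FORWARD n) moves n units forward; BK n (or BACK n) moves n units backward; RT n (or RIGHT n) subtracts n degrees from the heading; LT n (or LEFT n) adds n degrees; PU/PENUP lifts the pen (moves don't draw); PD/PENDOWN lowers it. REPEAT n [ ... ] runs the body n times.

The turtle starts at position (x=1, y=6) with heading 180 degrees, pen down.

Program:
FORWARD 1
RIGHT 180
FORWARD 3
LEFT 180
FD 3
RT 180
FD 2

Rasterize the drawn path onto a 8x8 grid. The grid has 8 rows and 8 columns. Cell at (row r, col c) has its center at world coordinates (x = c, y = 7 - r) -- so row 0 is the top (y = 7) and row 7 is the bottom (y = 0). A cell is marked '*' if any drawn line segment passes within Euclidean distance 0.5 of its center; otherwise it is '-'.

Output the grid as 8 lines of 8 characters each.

Segment 0: (1,6) -> (0,6)
Segment 1: (0,6) -> (3,6)
Segment 2: (3,6) -> (0,6)
Segment 3: (0,6) -> (2,6)

Answer: --------
****----
--------
--------
--------
--------
--------
--------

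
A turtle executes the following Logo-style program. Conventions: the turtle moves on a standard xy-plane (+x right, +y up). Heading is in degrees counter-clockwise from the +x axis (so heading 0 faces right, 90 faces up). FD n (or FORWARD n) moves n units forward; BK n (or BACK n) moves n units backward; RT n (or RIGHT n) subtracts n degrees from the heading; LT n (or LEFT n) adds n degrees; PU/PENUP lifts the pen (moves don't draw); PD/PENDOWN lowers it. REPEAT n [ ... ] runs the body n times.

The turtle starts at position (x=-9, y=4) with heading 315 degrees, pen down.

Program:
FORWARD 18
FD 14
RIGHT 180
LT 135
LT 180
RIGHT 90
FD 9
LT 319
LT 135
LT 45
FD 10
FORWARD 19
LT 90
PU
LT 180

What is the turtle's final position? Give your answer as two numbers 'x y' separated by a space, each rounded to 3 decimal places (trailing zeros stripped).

Answer: 0.741 0.398

Derivation:
Executing turtle program step by step:
Start: pos=(-9,4), heading=315, pen down
FD 18: (-9,4) -> (3.728,-8.728) [heading=315, draw]
FD 14: (3.728,-8.728) -> (13.627,-18.627) [heading=315, draw]
RT 180: heading 315 -> 135
LT 135: heading 135 -> 270
LT 180: heading 270 -> 90
RT 90: heading 90 -> 0
FD 9: (13.627,-18.627) -> (22.627,-18.627) [heading=0, draw]
LT 319: heading 0 -> 319
LT 135: heading 319 -> 94
LT 45: heading 94 -> 139
FD 10: (22.627,-18.627) -> (15.08,-12.067) [heading=139, draw]
FD 19: (15.08,-12.067) -> (0.741,0.398) [heading=139, draw]
LT 90: heading 139 -> 229
PU: pen up
LT 180: heading 229 -> 49
Final: pos=(0.741,0.398), heading=49, 5 segment(s) drawn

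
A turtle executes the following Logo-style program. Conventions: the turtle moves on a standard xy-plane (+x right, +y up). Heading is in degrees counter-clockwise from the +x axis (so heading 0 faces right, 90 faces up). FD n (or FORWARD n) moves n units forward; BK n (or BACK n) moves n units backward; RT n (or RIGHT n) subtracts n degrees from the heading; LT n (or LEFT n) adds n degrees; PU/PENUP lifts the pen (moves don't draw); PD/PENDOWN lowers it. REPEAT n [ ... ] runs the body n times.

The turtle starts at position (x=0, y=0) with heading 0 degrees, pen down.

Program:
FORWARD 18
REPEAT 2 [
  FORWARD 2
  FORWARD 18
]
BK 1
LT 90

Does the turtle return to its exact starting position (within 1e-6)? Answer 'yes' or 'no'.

Executing turtle program step by step:
Start: pos=(0,0), heading=0, pen down
FD 18: (0,0) -> (18,0) [heading=0, draw]
REPEAT 2 [
  -- iteration 1/2 --
  FD 2: (18,0) -> (20,0) [heading=0, draw]
  FD 18: (20,0) -> (38,0) [heading=0, draw]
  -- iteration 2/2 --
  FD 2: (38,0) -> (40,0) [heading=0, draw]
  FD 18: (40,0) -> (58,0) [heading=0, draw]
]
BK 1: (58,0) -> (57,0) [heading=0, draw]
LT 90: heading 0 -> 90
Final: pos=(57,0), heading=90, 6 segment(s) drawn

Start position: (0, 0)
Final position: (57, 0)
Distance = 57; >= 1e-6 -> NOT closed

Answer: no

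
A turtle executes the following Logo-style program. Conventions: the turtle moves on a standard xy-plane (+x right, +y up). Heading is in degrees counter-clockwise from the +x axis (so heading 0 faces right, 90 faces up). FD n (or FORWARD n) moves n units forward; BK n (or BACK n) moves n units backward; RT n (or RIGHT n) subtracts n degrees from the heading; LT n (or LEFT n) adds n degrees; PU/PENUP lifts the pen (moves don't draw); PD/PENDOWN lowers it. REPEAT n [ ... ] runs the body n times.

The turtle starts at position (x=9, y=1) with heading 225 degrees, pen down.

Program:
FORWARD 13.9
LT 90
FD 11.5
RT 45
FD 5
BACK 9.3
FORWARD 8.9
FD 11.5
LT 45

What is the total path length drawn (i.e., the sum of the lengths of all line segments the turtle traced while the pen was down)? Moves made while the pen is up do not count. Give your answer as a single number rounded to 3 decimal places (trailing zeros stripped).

Executing turtle program step by step:
Start: pos=(9,1), heading=225, pen down
FD 13.9: (9,1) -> (-0.829,-8.829) [heading=225, draw]
LT 90: heading 225 -> 315
FD 11.5: (-0.829,-8.829) -> (7.303,-16.961) [heading=315, draw]
RT 45: heading 315 -> 270
FD 5: (7.303,-16.961) -> (7.303,-21.961) [heading=270, draw]
BK 9.3: (7.303,-21.961) -> (7.303,-12.661) [heading=270, draw]
FD 8.9: (7.303,-12.661) -> (7.303,-21.561) [heading=270, draw]
FD 11.5: (7.303,-21.561) -> (7.303,-33.061) [heading=270, draw]
LT 45: heading 270 -> 315
Final: pos=(7.303,-33.061), heading=315, 6 segment(s) drawn

Segment lengths:
  seg 1: (9,1) -> (-0.829,-8.829), length = 13.9
  seg 2: (-0.829,-8.829) -> (7.303,-16.961), length = 11.5
  seg 3: (7.303,-16.961) -> (7.303,-21.961), length = 5
  seg 4: (7.303,-21.961) -> (7.303,-12.661), length = 9.3
  seg 5: (7.303,-12.661) -> (7.303,-21.561), length = 8.9
  seg 6: (7.303,-21.561) -> (7.303,-33.061), length = 11.5
Total = 60.1

Answer: 60.1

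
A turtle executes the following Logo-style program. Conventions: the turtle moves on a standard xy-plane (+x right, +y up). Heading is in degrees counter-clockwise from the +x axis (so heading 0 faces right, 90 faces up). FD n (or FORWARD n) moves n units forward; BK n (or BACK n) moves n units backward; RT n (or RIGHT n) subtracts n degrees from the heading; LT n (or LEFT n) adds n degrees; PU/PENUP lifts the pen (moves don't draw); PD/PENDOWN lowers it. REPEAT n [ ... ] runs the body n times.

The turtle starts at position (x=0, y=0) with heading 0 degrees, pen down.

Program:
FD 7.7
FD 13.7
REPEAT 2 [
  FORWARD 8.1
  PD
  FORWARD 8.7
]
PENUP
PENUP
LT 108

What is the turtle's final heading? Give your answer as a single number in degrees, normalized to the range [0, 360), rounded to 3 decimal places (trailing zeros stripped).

Answer: 108

Derivation:
Executing turtle program step by step:
Start: pos=(0,0), heading=0, pen down
FD 7.7: (0,0) -> (7.7,0) [heading=0, draw]
FD 13.7: (7.7,0) -> (21.4,0) [heading=0, draw]
REPEAT 2 [
  -- iteration 1/2 --
  FD 8.1: (21.4,0) -> (29.5,0) [heading=0, draw]
  PD: pen down
  FD 8.7: (29.5,0) -> (38.2,0) [heading=0, draw]
  -- iteration 2/2 --
  FD 8.1: (38.2,0) -> (46.3,0) [heading=0, draw]
  PD: pen down
  FD 8.7: (46.3,0) -> (55,0) [heading=0, draw]
]
PU: pen up
PU: pen up
LT 108: heading 0 -> 108
Final: pos=(55,0), heading=108, 6 segment(s) drawn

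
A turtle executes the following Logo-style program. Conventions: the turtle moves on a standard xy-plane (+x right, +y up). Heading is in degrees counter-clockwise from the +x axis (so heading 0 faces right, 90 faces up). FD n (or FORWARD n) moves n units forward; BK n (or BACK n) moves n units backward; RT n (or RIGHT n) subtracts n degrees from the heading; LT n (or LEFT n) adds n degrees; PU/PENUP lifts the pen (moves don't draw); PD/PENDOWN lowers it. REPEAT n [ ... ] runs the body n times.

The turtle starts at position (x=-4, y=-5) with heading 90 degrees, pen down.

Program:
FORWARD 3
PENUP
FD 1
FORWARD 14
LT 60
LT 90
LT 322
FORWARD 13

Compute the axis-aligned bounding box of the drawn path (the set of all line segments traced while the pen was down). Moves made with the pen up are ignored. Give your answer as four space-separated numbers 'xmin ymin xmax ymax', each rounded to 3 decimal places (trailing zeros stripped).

Answer: -4 -5 -4 -2

Derivation:
Executing turtle program step by step:
Start: pos=(-4,-5), heading=90, pen down
FD 3: (-4,-5) -> (-4,-2) [heading=90, draw]
PU: pen up
FD 1: (-4,-2) -> (-4,-1) [heading=90, move]
FD 14: (-4,-1) -> (-4,13) [heading=90, move]
LT 60: heading 90 -> 150
LT 90: heading 150 -> 240
LT 322: heading 240 -> 202
FD 13: (-4,13) -> (-16.053,8.13) [heading=202, move]
Final: pos=(-16.053,8.13), heading=202, 1 segment(s) drawn

Segment endpoints: x in {-4}, y in {-5, -2}
xmin=-4, ymin=-5, xmax=-4, ymax=-2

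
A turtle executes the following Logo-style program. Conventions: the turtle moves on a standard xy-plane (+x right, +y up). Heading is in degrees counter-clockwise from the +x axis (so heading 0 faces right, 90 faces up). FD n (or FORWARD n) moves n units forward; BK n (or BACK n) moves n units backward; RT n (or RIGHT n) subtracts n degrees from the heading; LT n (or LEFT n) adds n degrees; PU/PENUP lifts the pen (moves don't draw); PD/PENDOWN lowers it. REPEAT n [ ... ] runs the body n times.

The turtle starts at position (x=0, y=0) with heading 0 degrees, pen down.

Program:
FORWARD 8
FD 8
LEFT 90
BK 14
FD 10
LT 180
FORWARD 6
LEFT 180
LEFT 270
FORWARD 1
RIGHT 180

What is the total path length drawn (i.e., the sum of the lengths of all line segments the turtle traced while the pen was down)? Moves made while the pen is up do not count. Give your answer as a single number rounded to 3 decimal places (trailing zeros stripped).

Answer: 47

Derivation:
Executing turtle program step by step:
Start: pos=(0,0), heading=0, pen down
FD 8: (0,0) -> (8,0) [heading=0, draw]
FD 8: (8,0) -> (16,0) [heading=0, draw]
LT 90: heading 0 -> 90
BK 14: (16,0) -> (16,-14) [heading=90, draw]
FD 10: (16,-14) -> (16,-4) [heading=90, draw]
LT 180: heading 90 -> 270
FD 6: (16,-4) -> (16,-10) [heading=270, draw]
LT 180: heading 270 -> 90
LT 270: heading 90 -> 0
FD 1: (16,-10) -> (17,-10) [heading=0, draw]
RT 180: heading 0 -> 180
Final: pos=(17,-10), heading=180, 6 segment(s) drawn

Segment lengths:
  seg 1: (0,0) -> (8,0), length = 8
  seg 2: (8,0) -> (16,0), length = 8
  seg 3: (16,0) -> (16,-14), length = 14
  seg 4: (16,-14) -> (16,-4), length = 10
  seg 5: (16,-4) -> (16,-10), length = 6
  seg 6: (16,-10) -> (17,-10), length = 1
Total = 47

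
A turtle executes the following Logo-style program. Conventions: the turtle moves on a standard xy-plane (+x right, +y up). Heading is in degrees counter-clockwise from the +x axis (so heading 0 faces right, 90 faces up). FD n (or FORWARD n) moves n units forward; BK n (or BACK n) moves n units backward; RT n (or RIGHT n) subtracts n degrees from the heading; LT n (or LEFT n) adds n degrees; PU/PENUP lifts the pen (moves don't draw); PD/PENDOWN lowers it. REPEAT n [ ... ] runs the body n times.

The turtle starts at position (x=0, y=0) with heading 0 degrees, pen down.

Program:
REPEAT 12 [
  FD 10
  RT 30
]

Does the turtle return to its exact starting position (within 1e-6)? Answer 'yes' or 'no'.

Executing turtle program step by step:
Start: pos=(0,0), heading=0, pen down
REPEAT 12 [
  -- iteration 1/12 --
  FD 10: (0,0) -> (10,0) [heading=0, draw]
  RT 30: heading 0 -> 330
  -- iteration 2/12 --
  FD 10: (10,0) -> (18.66,-5) [heading=330, draw]
  RT 30: heading 330 -> 300
  -- iteration 3/12 --
  FD 10: (18.66,-5) -> (23.66,-13.66) [heading=300, draw]
  RT 30: heading 300 -> 270
  -- iteration 4/12 --
  FD 10: (23.66,-13.66) -> (23.66,-23.66) [heading=270, draw]
  RT 30: heading 270 -> 240
  -- iteration 5/12 --
  FD 10: (23.66,-23.66) -> (18.66,-32.321) [heading=240, draw]
  RT 30: heading 240 -> 210
  -- iteration 6/12 --
  FD 10: (18.66,-32.321) -> (10,-37.321) [heading=210, draw]
  RT 30: heading 210 -> 180
  -- iteration 7/12 --
  FD 10: (10,-37.321) -> (0,-37.321) [heading=180, draw]
  RT 30: heading 180 -> 150
  -- iteration 8/12 --
  FD 10: (0,-37.321) -> (-8.66,-32.321) [heading=150, draw]
  RT 30: heading 150 -> 120
  -- iteration 9/12 --
  FD 10: (-8.66,-32.321) -> (-13.66,-23.66) [heading=120, draw]
  RT 30: heading 120 -> 90
  -- iteration 10/12 --
  FD 10: (-13.66,-23.66) -> (-13.66,-13.66) [heading=90, draw]
  RT 30: heading 90 -> 60
  -- iteration 11/12 --
  FD 10: (-13.66,-13.66) -> (-8.66,-5) [heading=60, draw]
  RT 30: heading 60 -> 30
  -- iteration 12/12 --
  FD 10: (-8.66,-5) -> (0,0) [heading=30, draw]
  RT 30: heading 30 -> 0
]
Final: pos=(0,0), heading=0, 12 segment(s) drawn

Start position: (0, 0)
Final position: (0, 0)
Distance = 0; < 1e-6 -> CLOSED

Answer: yes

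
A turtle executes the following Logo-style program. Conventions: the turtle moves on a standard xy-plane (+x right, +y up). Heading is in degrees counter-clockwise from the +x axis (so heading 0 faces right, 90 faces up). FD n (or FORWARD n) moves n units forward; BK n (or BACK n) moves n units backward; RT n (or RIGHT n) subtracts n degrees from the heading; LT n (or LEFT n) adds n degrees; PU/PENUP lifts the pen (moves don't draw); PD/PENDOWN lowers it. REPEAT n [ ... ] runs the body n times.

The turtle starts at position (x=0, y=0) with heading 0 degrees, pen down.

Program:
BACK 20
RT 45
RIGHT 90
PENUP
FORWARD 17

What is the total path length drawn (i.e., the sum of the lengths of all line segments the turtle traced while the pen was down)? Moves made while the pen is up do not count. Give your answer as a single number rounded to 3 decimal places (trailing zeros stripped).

Answer: 20

Derivation:
Executing turtle program step by step:
Start: pos=(0,0), heading=0, pen down
BK 20: (0,0) -> (-20,0) [heading=0, draw]
RT 45: heading 0 -> 315
RT 90: heading 315 -> 225
PU: pen up
FD 17: (-20,0) -> (-32.021,-12.021) [heading=225, move]
Final: pos=(-32.021,-12.021), heading=225, 1 segment(s) drawn

Segment lengths:
  seg 1: (0,0) -> (-20,0), length = 20
Total = 20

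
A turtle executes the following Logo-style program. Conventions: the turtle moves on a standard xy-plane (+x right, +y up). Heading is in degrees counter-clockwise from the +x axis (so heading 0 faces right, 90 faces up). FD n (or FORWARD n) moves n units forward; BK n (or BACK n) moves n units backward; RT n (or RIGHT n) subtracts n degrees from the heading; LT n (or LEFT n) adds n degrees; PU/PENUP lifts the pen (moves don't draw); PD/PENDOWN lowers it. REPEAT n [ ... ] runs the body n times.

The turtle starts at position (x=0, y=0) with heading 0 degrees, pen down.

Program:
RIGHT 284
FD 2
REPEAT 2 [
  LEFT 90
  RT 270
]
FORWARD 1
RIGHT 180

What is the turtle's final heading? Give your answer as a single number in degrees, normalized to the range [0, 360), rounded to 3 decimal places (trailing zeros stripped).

Executing turtle program step by step:
Start: pos=(0,0), heading=0, pen down
RT 284: heading 0 -> 76
FD 2: (0,0) -> (0.484,1.941) [heading=76, draw]
REPEAT 2 [
  -- iteration 1/2 --
  LT 90: heading 76 -> 166
  RT 270: heading 166 -> 256
  -- iteration 2/2 --
  LT 90: heading 256 -> 346
  RT 270: heading 346 -> 76
]
FD 1: (0.484,1.941) -> (0.726,2.911) [heading=76, draw]
RT 180: heading 76 -> 256
Final: pos=(0.726,2.911), heading=256, 2 segment(s) drawn

Answer: 256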